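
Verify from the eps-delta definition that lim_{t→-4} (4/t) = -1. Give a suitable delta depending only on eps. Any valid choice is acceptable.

Suppose eps > 0. We seek delta > 0 such that 0 < |t + 4| < delta implies |4/t + 1| < eps.
|4/t + 1| = 4·|-4 − t|/(4·|t|) = 4|t + 4|/(4|t|).
Require delta ≤ 2 so that |t| > 4 − 2 = 2, hence 4|t| > 8.
Then |4/t + 1| < 4|t + 4|/8, which is < eps when |t + 4| < 2eps.
Take delta = min(2, 2eps). Then 0 < |t + 4| < delta gives both |t + 4| < 2 and |t + 4| < 2eps, so |4/t + 1| < eps.

delta = min(2, 2eps)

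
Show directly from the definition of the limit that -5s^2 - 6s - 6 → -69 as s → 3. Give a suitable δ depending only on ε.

δ = min(1, ε/41)

Suppose ε > 0. We want δ > 0 such that 0 < |s − 3| < δ implies |(-5s^2 - 6s - 6) + 69| < ε.
(-5s^2 - 6s - 6) + 69 = -5s^2 - 6s + 63 = (s − 3)(-5s - 21).
So |(-5s^2 - 6s - 6) + 69| = |s − 3|·|-5s - 21|.
Require δ ≤ 1. Then |s − 3| < 1 gives |s| < 4, and by the triangle inequality |-5s - 21| ≤ 5·4 + 21 = 41.
Hence |(-5s^2 - 6s - 6) + 69| ≤ 41|s − 3| < ε provided |s − 3| < ε/41.
Take δ = min(1, ε/41). Then 0 < |s − 3| < δ gives both |s − 3| < 1 and |s − 3| < ε/41, so |(-5s^2 - 6s - 6) + 69| < ε.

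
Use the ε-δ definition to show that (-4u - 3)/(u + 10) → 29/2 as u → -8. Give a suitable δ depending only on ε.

δ = min(1, (2/37)ε)

Fix ε > 0. We want δ > 0 with 0 < |u + 8| < δ ⇒ |(-4u - 3)/(u + 10) − (29/2)| < ε.
Combining over a common denominator, (-4u - 3)/(u + 10) − (29/2) = [(-4u - 3)·2 − 29·(u + 10)] / [2·(u + 10)] = -37(u + 8) / (2(u + 10)).
So |(-4u - 3)/(u + 10) − (29/2)| = 37|u + 8| / (2·|u + 10|).
Require δ ≤ 1, so |u + 10| ≥ |2| − |u + 8| > 2 − 1 = 1.
Hence |(-4u - 3)/(u + 10) − (29/2)| < 37|u + 8|/(2·1) = (37/2)|u + 8|, which is < ε once |u + 8| < (2/37)ε.
Take δ = min(1, (2/37)ε). Then 0 < |u + 8| < δ forces both bounds, so |(-4u - 3)/(u + 10) − (29/2)| < ε.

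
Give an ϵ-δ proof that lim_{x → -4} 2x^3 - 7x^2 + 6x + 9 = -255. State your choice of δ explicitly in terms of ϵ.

Suppose ϵ > 0. We want δ > 0 such that 0 < |x + 4| < δ implies |(2x^3 - 7x^2 + 6x + 9) + 255| < ϵ.
(2x^3 - 7x^2 + 6x + 9) + 255 = 2x^3 - 7x^2 + 6x + 264 = (x + 4)(2x^2 - 15x + 66).
So |(2x^3 - 7x^2 + 6x + 9) + 255| = |x + 4|·|2x^2 - 15x + 66|.
Require δ ≤ 1. Then |x + 4| < 1 gives |x| < 5, and by the triangle inequality |2x^2 - 15x + 66| ≤ 2·5^2 + 15·5 + 66 = 191.
Hence |(2x^3 - 7x^2 + 6x + 9) + 255| ≤ 191|x + 4| < ϵ provided |x + 4| < ϵ/191.
Choosing δ = min(1, ϵ/191) ensures both conditions, hence |(2x^3 - 7x^2 + 6x + 9) + 255| < ϵ.

δ = min(1, ϵ/191)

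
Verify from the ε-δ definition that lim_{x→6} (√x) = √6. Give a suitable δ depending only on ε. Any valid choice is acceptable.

Suppose ε > 0. We want δ > 0 such that 0 < |x − 6| < δ implies |√x − √6| < ε.
Multiplying by the conjugate, |√x − √6| = |x − 6|/(√x + √6).
Restrict δ ≤ 6 so that |x − 6| < 6 forces x > 0, and then √x + √6 > √6.
Hence |√x − √6| < |x − 6|/√6, which is < ε once |x − 6| < √6·ε.
Take δ = min(6, √6·ε). If 0 < |x − 6| < δ then x > 0 and |√x − √6| < |x − 6|/√6 < ε.

δ = min(6, √6·ε)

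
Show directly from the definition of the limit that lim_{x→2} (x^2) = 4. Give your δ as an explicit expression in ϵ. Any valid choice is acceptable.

δ = min(1, ϵ/5)

Let ϵ > 0 be given. We seek δ > 0 with 0 < |x − 2| < δ ⇒ |x^2 − 4| < ϵ.
Factor: x^2 − 4 = (x − 2)(x + 2), so |x^2 − 4| = |x − 2|·|x + 2|.
Restrict δ ≤ 1. Then |x − 2| < 1 gives |x| < 3, so by the triangle inequality |x + 2| ≤ 3 + 2 = 5.
Hence |x^2 − 4| ≤ 5|x − 2|, which is < ϵ once |x − 2| < ϵ/5.
Take δ = min(1, ϵ/5). If 0 < |x − 2| < δ then both bounds hold and |x^2 − 4| ≤ 5|x − 2| < 5·(ϵ/5) = ϵ.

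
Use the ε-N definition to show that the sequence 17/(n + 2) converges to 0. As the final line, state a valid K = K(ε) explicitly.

Let ε > 0. For n ≥ 1, |17/(n + 2) − 0| = 17/(n + 2) ≤ 17/n.
We need 17/n < ε, i.e. n > 17/ε.
Take K = 17/ε. If n > K then |17/(n + 2)| ≤ 17/n < ε.

K = 17/ε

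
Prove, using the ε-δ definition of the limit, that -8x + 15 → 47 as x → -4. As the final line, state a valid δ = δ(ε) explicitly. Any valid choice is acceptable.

Fix ε > 0. We need δ > 0 so that 0 < |x + 4| < δ implies |(-8x + 15) − 47| < ε.
Since (-8x + 15) − 47 = -8(x + 4), we have |(-8x + 15) − 47| = 8|x + 4|.
So 8|x + 4| < ε exactly when |x + 4| < ε/8.
Choosing δ = ε/8 gives |(-8x + 15) − 47| = 8|x + 4| < ε whenever |x + 4| < δ.

δ = ε/8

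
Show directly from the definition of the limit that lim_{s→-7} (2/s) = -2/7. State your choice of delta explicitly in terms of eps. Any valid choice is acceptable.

Let eps > 0 be given. We seek delta > 0 such that 0 < |s + 7| < delta implies |2/s + 2/7| < eps.
|2/s + 2/7| = 2·|-7 − s|/(7·|s|) = 2|s + 7|/(7|s|).
Require delta ≤ 7/2 so that |s| > 7 − 7/2 = 7/2, hence 7|s| > 49/2.
Then |2/s + 2/7| < 2|s + 7|/(49/2), which is < eps when |s + 7| < (49/4)eps.
Take delta = min(7/2, (49/4)eps). Then 0 < |s + 7| < delta gives both |s + 7| < 7/2 and |s + 7| < (49/4)eps, so |2/s + 2/7| < eps.

delta = min(7/2, (49/4)eps)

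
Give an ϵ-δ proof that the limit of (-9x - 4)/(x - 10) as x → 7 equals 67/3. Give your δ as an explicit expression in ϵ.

δ = min(3/2, (9/188)ϵ)

Let ϵ > 0. We want δ > 0 with 0 < |x − 7| < δ ⇒ |(-9x - 4)/(x - 10) − (67/3)| < ϵ.
Combining over a common denominator, (-9x - 4)/(x - 10) − (67/3) = [(-9x - 4)·(-3) − (-67)·(x - 10)] / [(-3)·(x - 10)] = 94(x − 7) / ((-3)(x - 10)).
So |(-9x - 4)/(x - 10) − (67/3)| = 94|x − 7| / (3·|x − 10|).
Require δ ≤ 3/2, so |x − 10| ≥ |-3| − |x − 7| > 3 − 3/2 = 3/2.
Hence |(-9x - 4)/(x - 10) − (67/3)| < 94|x − 7|/(3·(3/2)) = (188/9)|x − 7|, which is < ϵ once |x − 7| < (9/188)ϵ.
Take δ = min(3/2, (9/188)ϵ). Then 0 < |x − 7| < δ forces both bounds, so |(-9x - 4)/(x - 10) − (67/3)| < ϵ.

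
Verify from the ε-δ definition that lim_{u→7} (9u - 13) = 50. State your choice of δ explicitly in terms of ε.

Fix ε > 0. We need δ > 0 so that 0 < |u − 7| < δ implies |(9u - 13) − 50| < ε.
|(9u - 13) − 50| = |9u - 63| = 9|u − 7|.
So 9|u − 7| < ε exactly when |u − 7| < ε/9.
Take δ = ε/9. If 0 < |u − 7| < δ then |(9u - 13) − 50| = 9|u − 7| < 9·(ε/9) = ε.

δ = ε/9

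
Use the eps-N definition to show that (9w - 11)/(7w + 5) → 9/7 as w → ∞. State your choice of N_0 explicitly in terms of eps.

Suppose eps > 0. We seek N_0 > 0 such that w > N_0 implies |(9w - 11)/(7w + 5) − (9/7)| < eps.
(9w - 11)/(7w + 5) − (9/7) = (7(9w - 11) − 9(7w + 5)) / (7(7w + 5)) = -122/(7(7w + 5)).
For w > 0 we have 7w + 5 > 7w, so |(9w - 11)/(7w + 5) − (9/7)| = 122/(7(7w + 5)) < 122/(7·7w) = (122/49)/w.
Thus |(9w - 11)/(7w + 5) − (9/7)| < eps whenever w > (122/49)/eps.
Take N_0 = (122/49)/eps. If w > N_0 then |(9w - 11)/(7w + 5) − (9/7)| < (122/49)/w < eps.

N_0 = (122/49)/eps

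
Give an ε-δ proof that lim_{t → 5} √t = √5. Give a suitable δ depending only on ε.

Fix ε > 0. We want δ > 0 such that 0 < |t − 5| < δ implies |√t − √5| < ε.
Rationalise: √t − √5 = (t − 5)/(√t + √5), so |√t − √5| = |t − 5|/(√t + √5).
Restrict δ ≤ 5 so that |t − 5| < 5 forces t > 0, and then √t + √5 > √5.
Hence |√t − √5| < |t − 5|/√5, which is < ε once |t − 5| < √5·ε.
Take δ = min(5, √5·ε). If 0 < |t − 5| < δ then t > 0 and |√t − √5| < |t − 5|/√5 < ε.

δ = min(5, √5·ε)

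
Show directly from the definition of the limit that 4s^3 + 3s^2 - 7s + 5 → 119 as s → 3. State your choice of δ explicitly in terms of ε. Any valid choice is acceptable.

Fix ε > 0. We want δ > 0 such that 0 < |s − 3| < δ implies |(4s^3 + 3s^2 - 7s + 5) − 119| < ε.
(4s^3 + 3s^2 - 7s + 5) − 119 = 4s^3 + 3s^2 - 7s - 114 = (s − 3)(4s^2 + 15s + 38).
So |(4s^3 + 3s^2 - 7s + 5) − 119| = |s − 3|·|4s^2 + 15s + 38|.
Assume first that |s − 3| < 2, so |s| < 5. Then |4s^2 + 15s + 38| ≤ 4·5^2 + 15·5 + 38 = 213.
Hence |(4s^3 + 3s^2 - 7s + 5) − 119| ≤ 213|s − 3| < ε provided |s − 3| < ε/213.
Choosing δ = min(2, ε/213) ensures both conditions, hence |(4s^3 + 3s^2 - 7s + 5) − 119| < ε.

δ = min(2, ε/213)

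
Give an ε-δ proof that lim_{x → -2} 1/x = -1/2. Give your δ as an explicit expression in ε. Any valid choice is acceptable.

Suppose ε > 0. We seek δ > 0 such that 0 < |x + 2| < δ implies |1/x + 1/2| < ε.
|1/x + 1/2| = |-2 − x|/(2·|x|) = |x + 2|/(2|x|).
Require δ ≤ 1 so that |x| > 2 − 1 = 1, hence 2|x| > 2.
Then |1/x + 1/2| < |x + 2|/2, which is < ε when |x + 2| < 2ε.
Take δ = min(1, 2ε). Then 0 < |x + 2| < δ gives both |x + 2| < 1 and |x + 2| < 2ε, so |1/x + 1/2| < ε.

δ = min(1, 2ε)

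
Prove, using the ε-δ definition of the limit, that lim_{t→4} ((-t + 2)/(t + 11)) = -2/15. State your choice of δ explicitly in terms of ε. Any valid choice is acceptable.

δ = min(15/2, (225/26)ε)

Let ε > 0 be given. We want δ > 0 with 0 < |t − 4| < δ ⇒ |(-t + 2)/(t + 11) + 2/15| < ε.
Combining over a common denominator, (-t + 2)/(t + 11) + 2/15 = [(-t + 2)·15 − (-2)·(t + 11)] / [15·(t + 11)] = -13(t − 4) / (15(t + 11)).
So |(-t + 2)/(t + 11) + 2/15| = 13|t − 4| / (15·|t + 11|).
Restrict δ ≤ 15/2. Then |t − 4| < 15/2 gives |t + 11| = |(t − 4) + 15| ≥ 15 − 15/2 = 15/2.
Hence |(-t + 2)/(t + 11) + 2/15| < 13|t − 4|/(15·(15/2)) = (26/225)|t − 4|, which is < ε once |t − 4| < (225/26)ε.
Take δ = min(15/2, (225/26)ε). Then 0 < |t − 4| < δ forces both bounds, so |(-t + 2)/(t + 11) + 2/15| < ε.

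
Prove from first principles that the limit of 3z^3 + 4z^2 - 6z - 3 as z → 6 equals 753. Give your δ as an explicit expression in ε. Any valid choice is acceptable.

δ = min(1, ε/427)

Fix ε > 0. We want δ > 0 such that 0 < |z − 6| < δ implies |(3z^3 + 4z^2 - 6z - 3) − 753| < ε.
(3z^3 + 4z^2 - 6z - 3) − 753 = 3z^3 + 4z^2 - 6z - 756 = (z − 6)(3z^2 + 22z + 126).
So |(3z^3 + 4z^2 - 6z - 3) − 753| = |z − 6|·|3z^2 + 22z + 126|.
Require δ ≤ 1. Then |z − 6| < 1 gives |z| < 7, and by the triangle inequality |3z^2 + 22z + 126| ≤ 3·7^2 + 22·7 + 126 = 427.
Hence |(3z^3 + 4z^2 - 6z - 3) − 753| ≤ 427|z − 6| < ε provided |z − 6| < ε/427.
Choosing δ = min(1, ε/427) ensures both conditions, hence |(3z^3 + 4z^2 - 6z - 3) − 753| < ε.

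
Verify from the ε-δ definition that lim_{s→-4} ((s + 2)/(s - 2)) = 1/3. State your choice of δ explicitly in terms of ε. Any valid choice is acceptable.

Let ε > 0. We want δ > 0 with 0 < |s + 4| < δ ⇒ |(s + 2)/(s - 2) − (1/3)| < ε.
Combining over a common denominator, (s + 2)/(s - 2) − (1/3) = [(s + 2)·(-6) − (-2)·(s - 2)] / [(-6)·(s - 2)] = -4(s + 4) / ((-6)(s - 2)).
So |(s + 2)/(s - 2) − (1/3)| = 4|s + 4| / (6·|s − 2|).
Restrict δ ≤ 3. Then |s + 4| < 3 gives |s − 2| = |(s + 4) + (-6)| ≥ 6 − 3 = 3.
Hence |(s + 2)/(s - 2) − (1/3)| < 4|s + 4|/(6·3) = (2/9)|s + 4|, which is < ε once |s + 4| < (9/2)ε.
Take δ = min(3, (9/2)ε). Then 0 < |s + 4| < δ forces both bounds, so |(s + 2)/(s - 2) − (1/3)| < ε.

δ = min(3, (9/2)ε)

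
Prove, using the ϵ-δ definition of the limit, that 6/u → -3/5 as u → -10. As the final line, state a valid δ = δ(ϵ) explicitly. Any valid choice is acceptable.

δ = min(5, (25/3)ϵ)

Let ϵ > 0. We seek δ > 0 such that 0 < |u + 10| < δ implies |6/u + 3/5| < ϵ.
|6/u + 3/5| = 6·|-10 − u|/(10·|u|) = 6|u + 10|/(10|u|).
Require δ ≤ 5 so that |u| > 10 − 5 = 5, hence 10|u| > 50.
Then |6/u + 3/5| < 6|u + 10|/50, which is < ϵ when |u + 10| < (25/3)ϵ.
Take δ = min(5, (25/3)ϵ). Then 0 < |u + 10| < δ gives both |u + 10| < 5 and |u + 10| < (25/3)ϵ, so |6/u + 3/5| < ϵ.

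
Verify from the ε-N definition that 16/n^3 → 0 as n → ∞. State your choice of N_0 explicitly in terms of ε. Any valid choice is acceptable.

N_0 = (16/ε)^{1/3}

Suppose ε > 0. For n ≥ 1, |16/n^3 − 0| = 16/n^3.
16/n^3 < ε ⇔ n^3 > 16/ε ⇔ n > (16/ε)^{1/3}.
Take N_0 = (16/ε)^{1/3}. Then n > N_0 implies 16/n^3 < ε.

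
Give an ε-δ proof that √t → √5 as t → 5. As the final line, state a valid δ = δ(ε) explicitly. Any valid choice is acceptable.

δ = min(5, √5·ε)

Suppose ε > 0. We want δ > 0 such that 0 < |t − 5| < δ implies |√t − √5| < ε.
Rationalise: √t − √5 = (t − 5)/(√t + √5), so |√t − √5| = |t − 5|/(√t + √5).
Restrict δ ≤ 5 so that |t − 5| < 5 forces t > 0, and then √t + √5 > √5.
Hence |√t − √5| < |t − 5|/√5, which is < ε once |t − 5| < √5·ε.
Take δ = min(5, √5·ε). If 0 < |t − 5| < δ then t > 0 and |√t − √5| < |t − 5|/√5 < ε.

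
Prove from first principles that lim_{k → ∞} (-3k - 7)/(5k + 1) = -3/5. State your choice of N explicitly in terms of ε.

N = (32/25)/ε

Suppose ε > 0. For k ≥ 1, |(-3k - 7)/(5k + 1) + 3/5| = |-32|/(5(5k + 1)) = 32/(5(5k + 1)).
Since 5k + 1 ≥ 5k for k ≥ 1, this is ≤ 32/(5·5k) = (32/25)/k.
So |(-3k - 7)/(5k + 1) + 3/5| < ε whenever k > (32/25)/ε.
Take N = (32/25)/ε. If k > N then |(-3k - 7)/(5k + 1) + 3/5| ≤ (32/25)/k < ε.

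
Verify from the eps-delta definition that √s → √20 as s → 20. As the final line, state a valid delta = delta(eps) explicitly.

delta = min(20, √20·eps)

Suppose eps > 0. We want delta > 0 such that 0 < |s − 20| < delta implies |√s − √20| < eps.
Multiplying by the conjugate, |√s − √20| = |s − 20|/(√s + √20).
Restrict delta ≤ 20 so that |s − 20| < 20 forces s > 0, and then √s + √20 > √20.
Hence |√s − √20| < |s − 20|/√20, which is < eps once |s − 20| < √20·eps.
Take delta = min(20, √20·eps). If 0 < |s − 20| < delta then s > 0 and |√s − √20| < |s − 20|/√20 < eps.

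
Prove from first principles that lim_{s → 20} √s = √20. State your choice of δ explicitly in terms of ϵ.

Let ϵ > 0. We want δ > 0 such that 0 < |s − 20| < δ implies |√s − √20| < ϵ.
Rationalise: √s − √20 = (s − 20)/(√s + √20), so |√s − √20| = |s − 20|/(√s + √20).
Restrict δ ≤ 20 so that |s − 20| < 20 forces s > 0, and then √s + √20 > √20.
Hence |√s − √20| < |s − 20|/√20, which is < ϵ once |s − 20| < √20·ϵ.
Take δ = min(20, √20·ϵ). If 0 < |s − 20| < δ then s > 0 and |√s − √20| < |s − 20|/√20 < ϵ.

δ = min(20, √20·ϵ)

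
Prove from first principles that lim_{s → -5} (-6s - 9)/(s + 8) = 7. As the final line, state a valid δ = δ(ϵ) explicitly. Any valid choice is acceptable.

Suppose ϵ > 0. We want δ > 0 with 0 < |s + 5| < δ ⇒ |(-6s - 9)/(s + 8) − 7| < ϵ.
Combining over a common denominator, (-6s - 9)/(s + 8) − 7 = [(-6s - 9)·3 − 21·(s + 8)] / [3·(s + 8)] = -39(s + 5) / (3(s + 8)).
So |(-6s - 9)/(s + 8) − 7| = 39|s + 5| / (3·|s + 8|).
Require δ ≤ 3/2, so |s + 8| ≥ |3| − |s + 5| > 3 − 3/2 = 3/2.
Hence |(-6s - 9)/(s + 8) − 7| < 39|s + 5|/(3·(3/2)) = (26/3)|s + 5|, which is < ϵ once |s + 5| < (3/26)ϵ.
Take δ = min(3/2, (3/26)ϵ). Then 0 < |s + 5| < δ forces both bounds, so |(-6s - 9)/(s + 8) − 7| < ϵ.

δ = min(3/2, (3/26)ϵ)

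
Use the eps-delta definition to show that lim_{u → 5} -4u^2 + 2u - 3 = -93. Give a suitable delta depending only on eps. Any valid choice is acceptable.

Let eps > 0 be given. We want delta > 0 such that 0 < |u − 5| < delta implies |(-4u^2 + 2u - 3) + 93| < eps.
(-4u^2 + 2u - 3) + 93 = -4u^2 + 2u + 90 = (u − 5)(-4u - 18).
So |(-4u^2 + 2u - 3) + 93| = |u − 5|·|-4u - 18|.
Assume first that |u − 5| < 1, so |u| < 6. Then |-4u - 18| ≤ 4·6 + 18 = 42.
Hence |(-4u^2 + 2u - 3) + 93| ≤ 42|u − 5| < eps provided |u − 5| < eps/42.
Take delta = min(1, eps/42). Then 0 < |u − 5| < delta gives both |u − 5| < 1 and |u − 5| < eps/42, so |(-4u^2 + 2u - 3) + 93| < eps.

delta = min(1, eps/42)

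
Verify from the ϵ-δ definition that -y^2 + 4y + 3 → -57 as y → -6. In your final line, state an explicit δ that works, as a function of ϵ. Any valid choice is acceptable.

Let ϵ > 0 be given. We want δ > 0 such that 0 < |y + 6| < δ implies |(-y^2 + 4y + 3) + 57| < ϵ.
(-y^2 + 4y + 3) + 57 = -y^2 + 4y + 60 = (y + 6)(-y + 10).
So |(-y^2 + 4y + 3) + 57| = |y + 6|·|-y + 10|.
Require δ ≤ 1. Then |y + 6| < 1 gives |y| < 7, and by the triangle inequality |-y + 10| ≤ 7 + 10 = 17.
Hence |(-y^2 + 4y + 3) + 57| ≤ 17|y + 6| < ϵ provided |y + 6| < ϵ/17.
Choosing δ = min(1, ϵ/17) ensures both conditions, hence |(-y^2 + 4y + 3) + 57| < ϵ.

δ = min(1, ϵ/17)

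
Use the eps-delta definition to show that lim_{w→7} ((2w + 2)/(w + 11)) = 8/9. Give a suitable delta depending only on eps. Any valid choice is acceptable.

Let eps > 0 be given. We want delta > 0 with 0 < |w − 7| < delta ⇒ |(2w + 2)/(w + 11) − (8/9)| < eps.
Combining over a common denominator, (2w + 2)/(w + 11) − (8/9) = [(2w + 2)·18 − 16·(w + 11)] / [18·(w + 11)] = 20(w − 7) / (18(w + 11)).
So |(2w + 2)/(w + 11) − (8/9)| = 20|w − 7| / (18·|w + 11|).
Require delta ≤ 9, so |w + 11| ≥ |18| − |w − 7| > 18 − 9 = 9.
Hence |(2w + 2)/(w + 11) − (8/9)| < 20|w − 7|/(18·9) = (10/81)|w − 7|, which is < eps once |w − 7| < (81/10)eps.
Take delta = min(9, (81/10)eps). Then 0 < |w − 7| < delta forces both bounds, so |(2w + 2)/(w + 11) − (8/9)| < eps.

delta = min(9, (81/10)eps)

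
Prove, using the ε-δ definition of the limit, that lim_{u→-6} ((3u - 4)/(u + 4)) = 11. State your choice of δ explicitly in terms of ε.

Suppose ε > 0. We want δ > 0 with 0 < |u + 6| < δ ⇒ |(3u - 4)/(u + 4) − 11| < ε.
Combining over a common denominator, (3u - 4)/(u + 4) − 11 = [(3u - 4)·(-2) − (-22)·(u + 4)] / [(-2)·(u + 4)] = 16(u + 6) / ((-2)(u + 4)).
So |(3u - 4)/(u + 4) − 11| = 16|u + 6| / (2·|u + 4|).
Restrict δ ≤ 1. Then |u + 6| < 1 gives |u + 4| = |(u + 6) + (-2)| ≥ 2 − 1 = 1.
Hence |(3u - 4)/(u + 4) − 11| < 16|u + 6|/(2·1) = 8|u + 6|, which is < ε once |u + 6| < (1/8)ε.
Take δ = min(1, (1/8)ε). Then 0 < |u + 6| < δ forces both bounds, so |(3u - 4)/(u + 4) − 11| < ε.

δ = min(1, (1/8)ε)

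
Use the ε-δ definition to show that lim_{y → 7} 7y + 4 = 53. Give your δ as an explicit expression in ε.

Suppose ε > 0. We need δ > 0 so that 0 < |y − 7| < δ implies |(7y + 4) − 53| < ε.
Since (7y + 4) − 53 = 7(y − 7), we have |(7y + 4) − 53| = 7|y − 7|.
Thus it suffices that |y − 7| < ε/7.
Take δ = ε/7. If 0 < |y − 7| < δ then |(7y + 4) − 53| = 7|y − 7| < 7·(ε/7) = ε.

δ = ε/7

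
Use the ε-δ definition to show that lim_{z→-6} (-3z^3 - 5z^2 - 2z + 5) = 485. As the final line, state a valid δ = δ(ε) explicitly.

Let ε > 0. We want δ > 0 such that 0 < |z + 6| < δ implies |(-3z^3 - 5z^2 - 2z + 5) − 485| < ε.
(-3z^3 - 5z^2 - 2z + 5) − 485 = -3z^3 - 5z^2 - 2z - 480 = (z + 6)(-3z^2 + 13z - 80).
So |(-3z^3 - 5z^2 - 2z + 5) − 485| = |z + 6|·|-3z^2 + 13z - 80|.
Assume first that |z + 6| < 2, so |z| < 8. Then |-3z^2 + 13z - 80| ≤ 3·8^2 + 13·8 + 80 = 376.
Hence |(-3z^3 - 5z^2 - 2z + 5) − 485| ≤ 376|z + 6| < ε provided |z + 6| < ε/376.
Choosing δ = min(2, ε/376) ensures both conditions, hence |(-3z^3 - 5z^2 - 2z + 5) − 485| < ε.

δ = min(2, ε/376)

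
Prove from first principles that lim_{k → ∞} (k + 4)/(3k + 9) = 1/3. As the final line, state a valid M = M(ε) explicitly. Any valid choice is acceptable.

M = (1/3)/ε

Suppose ε > 0. For k ≥ 1, |(k + 4)/(3k + 9) − (1/3)| = |3|/(3(3k + 9)) = 3/(3(3k + 9)).
Since 3k + 9 ≥ 3k for k ≥ 1, this is ≤ 3/(3·3k) = (1/3)/k.
So |(k + 4)/(3k + 9) − (1/3)| < ε whenever k > (1/3)/ε.
Take M = (1/3)/ε. If k > M then |(k + 4)/(3k + 9) − (1/3)| ≤ (1/3)/k < ε.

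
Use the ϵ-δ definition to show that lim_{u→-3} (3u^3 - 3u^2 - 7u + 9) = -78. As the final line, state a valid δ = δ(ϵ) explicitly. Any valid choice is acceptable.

Fix ϵ > 0. We want δ > 0 such that 0 < |u + 3| < δ implies |(3u^3 - 3u^2 - 7u + 9) + 78| < ϵ.
(3u^3 - 3u^2 - 7u + 9) + 78 = 3u^3 - 3u^2 - 7u + 87 = (u + 3)(3u^2 - 12u + 29).
So |(3u^3 - 3u^2 - 7u + 9) + 78| = |u + 3|·|3u^2 - 12u + 29|.
Require δ ≤ 1. Then |u + 3| < 1 gives |u| < 4, and by the triangle inequality |3u^2 - 12u + 29| ≤ 3·4^2 + 12·4 + 29 = 125.
Hence |(3u^3 - 3u^2 - 7u + 9) + 78| ≤ 125|u + 3| < ϵ provided |u + 3| < ϵ/125.
Choosing δ = min(1, ϵ/125) ensures both conditions, hence |(3u^3 - 3u^2 - 7u + 9) + 78| < ϵ.

δ = min(1, ϵ/125)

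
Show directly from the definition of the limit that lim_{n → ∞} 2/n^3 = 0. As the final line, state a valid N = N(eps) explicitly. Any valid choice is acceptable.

N = (2/eps)^{1/3}

Let eps > 0 be given. For n ≥ 1, |2/n^3 − 0| = 2/n^3.
2/n^3 < eps ⇔ n^3 > 2/eps ⇔ n > (2/eps)^{1/3}.
Take N = (2/eps)^{1/3}. Then n > N implies 2/n^3 < eps.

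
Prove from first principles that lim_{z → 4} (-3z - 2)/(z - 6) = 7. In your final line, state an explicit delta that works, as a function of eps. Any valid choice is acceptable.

Let eps > 0 be given. We want delta > 0 with 0 < |z − 4| < delta ⇒ |(-3z - 2)/(z - 6) − 7| < eps.
Combining over a common denominator, (-3z - 2)/(z - 6) − 7 = [(-3z - 2)·(-2) − (-14)·(z - 6)] / [(-2)·(z - 6)] = 20(z − 4) / ((-2)(z - 6)).
So |(-3z - 2)/(z - 6) − 7| = 20|z − 4| / (2·|z − 6|).
Restrict delta ≤ 1. Then |z − 4| < 1 gives |z − 6| = |(z − 4) + (-2)| ≥ 2 − 1 = 1.
Hence |(-3z - 2)/(z - 6) − 7| < 20|z − 4|/(2·1) = 10|z − 4|, which is < eps once |z − 4| < (1/10)eps.
Take delta = min(1, (1/10)eps). Then 0 < |z − 4| < delta forces both bounds, so |(-3z - 2)/(z - 6) − 7| < eps.

delta = min(1, (1/10)eps)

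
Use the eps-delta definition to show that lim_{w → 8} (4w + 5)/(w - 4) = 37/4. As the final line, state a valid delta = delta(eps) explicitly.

Suppose eps > 0. We want delta > 0 with 0 < |w − 8| < delta ⇒ |(4w + 5)/(w - 4) − (37/4)| < eps.
Combining over a common denominator, (4w + 5)/(w - 4) − (37/4) = [(4w + 5)·4 − 37·(w - 4)] / [4·(w - 4)] = -21(w − 8) / (4(w - 4)).
So |(4w + 5)/(w - 4) − (37/4)| = 21|w − 8| / (4·|w − 4|).
Require delta ≤ 2, so |w − 4| ≥ |4| − |w − 8| > 4 − 2 = 2.
Hence |(4w + 5)/(w - 4) − (37/4)| < 21|w − 8|/(4·2) = (21/8)|w − 8|, which is < eps once |w − 8| < (8/21)eps.
Take delta = min(2, (8/21)eps). Then 0 < |w − 8| < delta forces both bounds, so |(4w + 5)/(w - 4) − (37/4)| < eps.

delta = min(2, (8/21)eps)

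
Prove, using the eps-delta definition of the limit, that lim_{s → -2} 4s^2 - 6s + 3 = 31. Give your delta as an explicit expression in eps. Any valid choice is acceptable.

delta = min(2, eps/30)

Let eps > 0. We want delta > 0 such that 0 < |s + 2| < delta implies |(4s^2 - 6s + 3) − 31| < eps.
(4s^2 - 6s + 3) − 31 = 4s^2 - 6s - 28 = (s + 2)(4s - 14).
So |(4s^2 - 6s + 3) − 31| = |s + 2|·|4s - 14|.
Require delta ≤ 2. Then |s + 2| < 2 gives |s| < 4, and by the triangle inequality |4s - 14| ≤ 4·4 + 14 = 30.
Hence |(4s^2 - 6s + 3) − 31| ≤ 30|s + 2| < eps provided |s + 2| < eps/30.
Take delta = min(2, eps/30). Then 0 < |s + 2| < delta gives both |s + 2| < 2 and |s + 2| < eps/30, so |(4s^2 - 6s + 3) − 31| < eps.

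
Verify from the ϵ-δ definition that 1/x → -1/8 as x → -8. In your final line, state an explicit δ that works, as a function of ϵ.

Let ϵ > 0 be given. We seek δ > 0 such that 0 < |x + 8| < δ implies |1/x + 1/8| < ϵ.
|1/x + 1/8| = |-8 − x|/(8·|x|) = |x + 8|/(8|x|).
Restrict δ ≤ 4. Then |x + 8| < 4 gives |x| > 4, so 8|x| > 32.
Then |1/x + 1/8| < |x + 8|/32, which is < ϵ when |x + 8| < 32ϵ.
Take δ = min(4, 32ϵ). Then 0 < |x + 8| < δ gives both |x + 8| < 4 and |x + 8| < 32ϵ, so |1/x + 1/8| < ϵ.

δ = min(4, 32ϵ)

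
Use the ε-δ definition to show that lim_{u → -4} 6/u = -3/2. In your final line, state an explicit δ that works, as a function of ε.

Fix ε > 0. We seek δ > 0 such that 0 < |u + 4| < δ implies |6/u + 3/2| < ε.
|6/u + 3/2| = 6·|-4 − u|/(4·|u|) = 6|u + 4|/(4|u|).
Require δ ≤ 2 so that |u| > 4 − 2 = 2, hence 4|u| > 8.
Then |6/u + 3/2| < 6|u + 4|/8, which is < ε when |u + 4| < (4/3)ε.
Take δ = min(2, (4/3)ε). Then 0 < |u + 4| < δ gives both |u + 4| < 2 and |u + 4| < (4/3)ε, so |6/u + 3/2| < ε.

δ = min(2, (4/3)ε)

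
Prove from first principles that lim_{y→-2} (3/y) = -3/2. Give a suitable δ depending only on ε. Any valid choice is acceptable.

δ = min(1, (2/3)ε)

Let ε > 0. We seek δ > 0 such that 0 < |y + 2| < δ implies |3/y + 3/2| < ε.
|3/y + 3/2| = 3·|-2 − y|/(2·|y|) = 3|y + 2|/(2|y|).
Restrict δ ≤ 1. Then |y + 2| < 1 gives |y| > 1, so 2|y| > 2.
Then |3/y + 3/2| < 3|y + 2|/2, which is < ε when |y + 2| < (2/3)ε.
Take δ = min(1, (2/3)ε). Then 0 < |y + 2| < δ gives both |y + 2| < 1 and |y + 2| < (2/3)ε, so |3/y + 3/2| < ε.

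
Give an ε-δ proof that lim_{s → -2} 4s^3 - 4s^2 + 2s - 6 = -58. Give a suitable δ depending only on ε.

δ = min(2, ε/138)

Fix ε > 0. We want δ > 0 such that 0 < |s + 2| < δ implies |(4s^3 - 4s^2 + 2s - 6) + 58| < ε.
(4s^3 - 4s^2 + 2s - 6) + 58 = 4s^3 - 4s^2 + 2s + 52 = (s + 2)(4s^2 - 12s + 26).
So |(4s^3 - 4s^2 + 2s - 6) + 58| = |s + 2|·|4s^2 - 12s + 26|.
Assume first that |s + 2| < 2, so |s| < 4. Then |4s^2 - 12s + 26| ≤ 4·4^2 + 12·4 + 26 = 138.
Hence |(4s^3 - 4s^2 + 2s - 6) + 58| ≤ 138|s + 2| < ε provided |s + 2| < ε/138.
Choosing δ = min(2, ε/138) ensures both conditions, hence |(4s^3 - 4s^2 + 2s - 6) + 58| < ε.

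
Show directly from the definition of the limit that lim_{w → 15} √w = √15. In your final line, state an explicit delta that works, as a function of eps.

delta = min(15, √15·eps)

Suppose eps > 0. We want delta > 0 such that 0 < |w − 15| < delta implies |√w − √15| < eps.
Multiplying by the conjugate, |√w − √15| = |w − 15|/(√w + √15).
Restrict delta ≤ 15 so that |w − 15| < 15 forces w > 0, and then √w + √15 > √15.
Hence |√w − √15| < |w − 15|/√15, which is < eps once |w − 15| < √15·eps.
Take delta = min(15, √15·eps). If 0 < |w − 15| < delta then w > 0 and |√w − √15| < |w − 15|/√15 < eps.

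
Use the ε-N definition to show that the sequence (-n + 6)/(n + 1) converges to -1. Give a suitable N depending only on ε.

Let ε > 0 be given. For n ≥ 1, |(-n + 6)/(n + 1) + 1| = |7|/((n + 1)) = 7/((n + 1)).
Since n + 1 ≥ n for n ≥ 1, this is ≤ 7/(n) = 7/n.
So |(-n + 6)/(n + 1) + 1| < ε whenever n > 7/ε.
Take N = 7/ε. If n > N then |(-n + 6)/(n + 1) + 1| ≤ 7/n < ε.

N = 7/ε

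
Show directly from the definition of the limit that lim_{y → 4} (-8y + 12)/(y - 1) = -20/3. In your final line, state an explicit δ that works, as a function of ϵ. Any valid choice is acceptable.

δ = min(3/2, (9/8)ϵ)

Fix ϵ > 0. We want δ > 0 with 0 < |y − 4| < δ ⇒ |(-8y + 12)/(y - 1) + 20/3| < ϵ.
Combining over a common denominator, (-8y + 12)/(y - 1) + 20/3 = [(-8y + 12)·3 − (-20)·(y - 1)] / [3·(y - 1)] = -4(y − 4) / (3(y - 1)).
So |(-8y + 12)/(y - 1) + 20/3| = 4|y − 4| / (3·|y − 1|).
Require δ ≤ 3/2, so |y − 1| ≥ |3| − |y − 4| > 3 − 3/2 = 3/2.
Hence |(-8y + 12)/(y - 1) + 20/3| < 4|y − 4|/(3·(3/2)) = (8/9)|y − 4|, which is < ϵ once |y − 4| < (9/8)ϵ.
Take δ = min(3/2, (9/8)ϵ). Then 0 < |y − 4| < δ forces both bounds, so |(-8y + 12)/(y - 1) + 20/3| < ϵ.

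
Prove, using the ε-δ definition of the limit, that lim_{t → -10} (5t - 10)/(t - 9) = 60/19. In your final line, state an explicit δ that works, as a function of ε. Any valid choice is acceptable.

δ = min(19/2, (361/70)ε)

Fix ε > 0. We want δ > 0 with 0 < |t + 10| < δ ⇒ |(5t - 10)/(t - 9) − (60/19)| < ε.
Combining over a common denominator, (5t - 10)/(t - 9) − (60/19) = [(5t - 10)·(-19) − (-60)·(t - 9)] / [(-19)·(t - 9)] = -35(t + 10) / ((-19)(t - 9)).
So |(5t - 10)/(t - 9) − (60/19)| = 35|t + 10| / (19·|t − 9|).
Restrict δ ≤ 19/2. Then |t + 10| < 19/2 gives |t − 9| = |(t + 10) + (-19)| ≥ 19 − 19/2 = 19/2.
Hence |(5t - 10)/(t - 9) − (60/19)| < 35|t + 10|/(19·(19/2)) = (70/361)|t + 10|, which is < ε once |t + 10| < (361/70)ε.
Take δ = min(19/2, (361/70)ε). Then 0 < |t + 10| < δ forces both bounds, so |(5t - 10)/(t - 9) − (60/19)| < ε.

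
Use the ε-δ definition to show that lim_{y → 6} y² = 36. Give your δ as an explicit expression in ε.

δ = min(2, ε/14)

Suppose ε > 0. We seek δ > 0 with 0 < |y − 6| < δ ⇒ |y² − 36| < ε.
Factor: y² − 36 = (y − 6)(y + 6), so |y² − 36| = |y − 6|·|y + 6|.
Impose δ ≤ 2 so that |y| < 8; then |y + 6| ≤ 14.
Hence |y² − 36| ≤ 14|y − 6|, which is < ε once |y − 6| < ε/14.
Take δ = min(2, ε/14). If 0 < |y − 6| < δ then both bounds hold and |y² − 36| ≤ 14|y − 6| < 14·(ε/14) = ε.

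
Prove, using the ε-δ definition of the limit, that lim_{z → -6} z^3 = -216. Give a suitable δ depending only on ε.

Fix ε > 0. We seek δ > 0 with 0 < |z + 6| < δ ⇒ |z^3 + 216| < ε.
Factor: z^3 + 216 = (z + 6)(z^2 - 6z + 36), so |z^3 + 216| = |z + 6|·|z^2 - 6z + 36|.
Impose δ ≤ 1 so that |z| < 7; then |z^2 - 6z + 36| ≤ 127.
Hence |z^3 + 216| ≤ 127|z + 6|, which is < ε once |z + 6| < ε/127.
Take δ = min(1, ε/127). If 0 < |z + 6| < δ then both bounds hold and |z^3 + 216| ≤ 127|z + 6| < 127·(ε/127) = ε.

δ = min(1, ε/127)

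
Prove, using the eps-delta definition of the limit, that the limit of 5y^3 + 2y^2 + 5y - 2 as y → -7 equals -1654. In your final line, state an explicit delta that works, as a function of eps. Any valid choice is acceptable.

delta = min(1, eps/820)

Suppose eps > 0. We want delta > 0 such that 0 < |y + 7| < delta implies |(5y^3 + 2y^2 + 5y - 2) + 1654| < eps.
(5y^3 + 2y^2 + 5y - 2) + 1654 = 5y^3 + 2y^2 + 5y + 1652 = (y + 7)(5y^2 - 33y + 236).
So |(5y^3 + 2y^2 + 5y - 2) + 1654| = |y + 7|·|5y^2 - 33y + 236|.
Require delta ≤ 1. Then |y + 7| < 1 gives |y| < 8, and by the triangle inequality |5y^2 - 33y + 236| ≤ 5·8^2 + 33·8 + 236 = 820.
Hence |(5y^3 + 2y^2 + 5y - 2) + 1654| ≤ 820|y + 7| < eps provided |y + 7| < eps/820.
Choosing delta = min(1, eps/820) ensures both conditions, hence |(5y^3 + 2y^2 + 5y - 2) + 1654| < eps.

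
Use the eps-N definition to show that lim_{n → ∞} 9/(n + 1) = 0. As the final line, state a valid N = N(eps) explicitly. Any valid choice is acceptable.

Fix eps > 0. For n ≥ 1, |9/(n + 1) − 0| = 9/(n + 1) ≤ 9/n.
We need 9/n < eps, i.e. n > 9/eps.
Take N = 9/eps. If n > N then |9/(n + 1)| ≤ 9/n < eps.

N = 9/eps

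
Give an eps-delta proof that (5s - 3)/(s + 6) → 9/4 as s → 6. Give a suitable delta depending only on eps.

delta = min(6, (24/11)eps)

Suppose eps > 0. We want delta > 0 with 0 < |s − 6| < delta ⇒ |(5s - 3)/(s + 6) − (9/4)| < eps.
Combining over a common denominator, (5s - 3)/(s + 6) − (9/4) = [(5s - 3)·12 − 27·(s + 6)] / [12·(s + 6)] = 33(s − 6) / (12(s + 6)).
So |(5s - 3)/(s + 6) − (9/4)| = 33|s − 6| / (12·|s + 6|).
Restrict delta ≤ 6. Then |s − 6| < 6 gives |s + 6| = |(s − 6) + 12| ≥ 12 − 6 = 6.
Hence |(5s - 3)/(s + 6) − (9/4)| < 33|s − 6|/(12·6) = (11/24)|s − 6|, which is < eps once |s − 6| < (24/11)eps.
Take delta = min(6, (24/11)eps). Then 0 < |s − 6| < delta forces both bounds, so |(5s - 3)/(s + 6) − (9/4)| < eps.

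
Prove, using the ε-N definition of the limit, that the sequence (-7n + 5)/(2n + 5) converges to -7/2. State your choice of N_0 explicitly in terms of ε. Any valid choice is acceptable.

Fix ε > 0. For n ≥ 1, |(-7n + 5)/(2n + 5) + 7/2| = |45|/(2(2n + 5)) = 45/(2(2n + 5)).
Since 2n + 5 ≥ 2n for n ≥ 1, this is ≤ 45/(2·2n) = (45/4)/n.
So |(-7n + 5)/(2n + 5) + 7/2| < ε whenever n > (45/4)/ε.
Take N_0 = (45/4)/ε. If n > N_0 then |(-7n + 5)/(2n + 5) + 7/2| ≤ (45/4)/n < ε.

N_0 = (45/4)/ε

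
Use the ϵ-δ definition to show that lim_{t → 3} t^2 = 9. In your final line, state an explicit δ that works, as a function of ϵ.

δ = min(2, ϵ/8)

Suppose ϵ > 0. We seek δ > 0 with 0 < |t − 3| < δ ⇒ |t^2 − 9| < ϵ.
Factor: t^2 − 9 = (t − 3)(t + 3), so |t^2 − 9| = |t − 3|·|t + 3|.
Restrict δ ≤ 2. Then |t − 3| < 2 gives |t| < 5, so by the triangle inequality |t + 3| ≤ 5 + 3 = 8.
Hence |t^2 − 9| ≤ 8|t − 3|, which is < ϵ once |t − 3| < ϵ/8.
Take δ = min(2, ϵ/8). If 0 < |t − 3| < δ then both bounds hold and |t^2 − 9| ≤ 8|t − 3| < 8·(ϵ/8) = ϵ.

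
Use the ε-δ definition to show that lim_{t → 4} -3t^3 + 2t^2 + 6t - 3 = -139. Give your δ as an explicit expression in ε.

δ = min(2, ε/202)

Let ε > 0. We want δ > 0 such that 0 < |t − 4| < δ implies |(-3t^3 + 2t^2 + 6t - 3) + 139| < ε.
(-3t^3 + 2t^2 + 6t - 3) + 139 = -3t^3 + 2t^2 + 6t + 136 = (t − 4)(-3t^2 - 10t - 34).
So |(-3t^3 + 2t^2 + 6t - 3) + 139| = |t − 4|·|-3t^2 - 10t - 34|.
Require δ ≤ 2. Then |t − 4| < 2 gives |t| < 6, and by the triangle inequality |-3t^2 - 10t - 34| ≤ 3·6^2 + 10·6 + 34 = 202.
Hence |(-3t^3 + 2t^2 + 6t - 3) + 139| ≤ 202|t − 4| < ε provided |t − 4| < ε/202.
Take δ = min(2, ε/202). Then 0 < |t − 4| < δ gives both |t − 4| < 2 and |t − 4| < ε/202, so |(-3t^3 + 2t^2 + 6t - 3) + 139| < ε.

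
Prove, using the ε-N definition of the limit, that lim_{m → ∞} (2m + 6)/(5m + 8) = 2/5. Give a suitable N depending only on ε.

N = (14/25)/ε

Fix ε > 0. For m ≥ 1, |(2m + 6)/(5m + 8) − (2/5)| = |14|/(5(5m + 8)) = 14/(5(5m + 8)).
Since 5m + 8 ≥ 5m for m ≥ 1, this is ≤ 14/(5·5m) = (14/25)/m.
So |(2m + 6)/(5m + 8) − (2/5)| < ε whenever m > (14/25)/ε.
Take N = (14/25)/ε. If m > N then |(2m + 6)/(5m + 8) − (2/5)| ≤ (14/25)/m < ε.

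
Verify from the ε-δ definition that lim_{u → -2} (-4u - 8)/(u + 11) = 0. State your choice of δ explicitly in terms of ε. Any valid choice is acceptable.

Suppose ε > 0. We want δ > 0 with 0 < |u + 2| < δ ⇒ |(-4u - 8)/(u + 11) − 0| < ε.
Combining over a common denominator, (-4u - 8)/(u + 11) − 0 = [(-4u - 8)·9 − 0·(u + 11)] / [9·(u + 11)] = -36(u + 2) / (9(u + 11)).
So |(-4u - 8)/(u + 11) − 0| = 36|u + 2| / (9·|u + 11|).
Require δ ≤ 9/2, so |u + 11| ≥ |9| − |u + 2| > 9 − 9/2 = 9/2.
Hence |(-4u - 8)/(u + 11) − 0| < 36|u + 2|/(9·(9/2)) = (8/9)|u + 2|, which is < ε once |u + 2| < (9/8)ε.
Take δ = min(9/2, (9/8)ε). Then 0 < |u + 2| < δ forces both bounds, so |(-4u - 8)/(u + 11) − 0| < ε.

δ = min(9/2, (9/8)ε)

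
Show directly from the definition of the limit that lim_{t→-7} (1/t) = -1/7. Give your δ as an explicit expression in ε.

δ = min(7/2, (49/2)ε)

Let ε > 0 be given. We seek δ > 0 such that 0 < |t + 7| < δ implies |1/t + 1/7| < ε.
|1/t + 1/7| = |-7 − t|/(7·|t|) = |t + 7|/(7|t|).
Restrict δ ≤ 7/2. Then |t + 7| < 7/2 gives |t| > 7/2, so 7|t| > 49/2.
Then |1/t + 1/7| < |t + 7|/(49/2), which is < ε when |t + 7| < (49/2)ε.
Take δ = min(7/2, (49/2)ε). Then 0 < |t + 7| < δ gives both |t + 7| < 7/2 and |t + 7| < (49/2)ε, so |1/t + 1/7| < ε.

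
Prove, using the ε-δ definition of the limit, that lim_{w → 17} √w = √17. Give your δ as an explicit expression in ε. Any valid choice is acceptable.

δ = min(17, √17·ε)

Suppose ε > 0. We want δ > 0 such that 0 < |w − 17| < δ implies |√w − √17| < ε.
Multiplying by the conjugate, |√w − √17| = |w − 17|/(√w + √17).
Restrict δ ≤ 17 so that |w − 17| < 17 forces w > 0, and then √w + √17 > √17.
Hence |√w − √17| < |w − 17|/√17, which is < ε once |w − 17| < √17·ε.
Take δ = min(17, √17·ε). If 0 < |w − 17| < δ then w > 0 and |√w − √17| < |w − 17|/√17 < ε.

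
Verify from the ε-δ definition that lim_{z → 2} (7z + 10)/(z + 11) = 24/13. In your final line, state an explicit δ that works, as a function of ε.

δ = min(13/2, (169/134)ε)

Let ε > 0. We want δ > 0 with 0 < |z − 2| < δ ⇒ |(7z + 10)/(z + 11) − (24/13)| < ε.
Combining over a common denominator, (7z + 10)/(z + 11) − (24/13) = [(7z + 10)·13 − 24·(z + 11)] / [13·(z + 11)] = 67(z − 2) / (13(z + 11)).
So |(7z + 10)/(z + 11) − (24/13)| = 67|z − 2| / (13·|z + 11|).
Restrict δ ≤ 13/2. Then |z − 2| < 13/2 gives |z + 11| = |(z − 2) + 13| ≥ 13 − 13/2 = 13/2.
Hence |(7z + 10)/(z + 11) − (24/13)| < 67|z − 2|/(13·(13/2)) = (134/169)|z − 2|, which is < ε once |z − 2| < (169/134)ε.
Take δ = min(13/2, (169/134)ε). Then 0 < |z − 2| < δ forces both bounds, so |(7z + 10)/(z + 11) − (24/13)| < ε.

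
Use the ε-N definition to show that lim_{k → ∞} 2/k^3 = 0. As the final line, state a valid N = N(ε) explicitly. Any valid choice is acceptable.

Fix ε > 0. For k ≥ 1, |2/k^3 − 0| = 2/k^3.
2/k^3 < ε ⇔ k^3 > 2/ε ⇔ k > (2/ε)^{1/3}.
Take N = (2/ε)^{1/3}. Then k > N implies 2/k^3 < ε.

N = (2/ε)^{1/3}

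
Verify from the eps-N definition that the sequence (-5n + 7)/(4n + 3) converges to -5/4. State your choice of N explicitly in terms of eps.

N = (43/16)/eps

Fix eps > 0. For n ≥ 1, |(-5n + 7)/(4n + 3) + 5/4| = |43|/(4(4n + 3)) = 43/(4(4n + 3)).
Since 4n + 3 ≥ 4n for n ≥ 1, this is ≤ 43/(4·4n) = (43/16)/n.
So |(-5n + 7)/(4n + 3) + 5/4| < eps whenever n > (43/16)/eps.
Take N = (43/16)/eps. If n > N then |(-5n + 7)/(4n + 3) + 5/4| ≤ (43/16)/n < eps.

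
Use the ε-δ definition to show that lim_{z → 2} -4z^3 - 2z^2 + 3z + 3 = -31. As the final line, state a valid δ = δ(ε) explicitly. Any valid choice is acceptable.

δ = min(1, ε/83)

Fix ε > 0. We want δ > 0 such that 0 < |z − 2| < δ implies |(-4z^3 - 2z^2 + 3z + 3) + 31| < ε.
(-4z^3 - 2z^2 + 3z + 3) + 31 = -4z^3 - 2z^2 + 3z + 34 = (z − 2)(-4z^2 - 10z - 17).
So |(-4z^3 - 2z^2 + 3z + 3) + 31| = |z − 2|·|-4z^2 - 10z - 17|.
Assume first that |z − 2| < 1, so |z| < 3. Then |-4z^2 - 10z - 17| ≤ 4·3^2 + 10·3 + 17 = 83.
Hence |(-4z^3 - 2z^2 + 3z + 3) + 31| ≤ 83|z − 2| < ε provided |z − 2| < ε/83.
Take δ = min(1, ε/83). Then 0 < |z − 2| < δ gives both |z − 2| < 1 and |z − 2| < ε/83, so |(-4z^3 - 2z^2 + 3z + 3) + 31| < ε.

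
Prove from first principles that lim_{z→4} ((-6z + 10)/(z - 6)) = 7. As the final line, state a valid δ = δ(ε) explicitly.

Let ε > 0. We want δ > 0 with 0 < |z − 4| < δ ⇒ |(-6z + 10)/(z - 6) − 7| < ε.
Combining over a common denominator, (-6z + 10)/(z - 6) − 7 = [(-6z + 10)·(-2) − (-14)·(z - 6)] / [(-2)·(z - 6)] = 26(z − 4) / ((-2)(z - 6)).
So |(-6z + 10)/(z - 6) − 7| = 26|z − 4| / (2·|z − 6|).
Require δ ≤ 1, so |z − 6| ≥ |-2| − |z − 4| > 2 − 1 = 1.
Hence |(-6z + 10)/(z - 6) − 7| < 26|z − 4|/(2·1) = 13|z − 4|, which is < ε once |z − 4| < (1/13)ε.
Take δ = min(1, (1/13)ε). Then 0 < |z − 4| < δ forces both bounds, so |(-6z + 10)/(z - 6) − 7| < ε.

δ = min(1, (1/13)ε)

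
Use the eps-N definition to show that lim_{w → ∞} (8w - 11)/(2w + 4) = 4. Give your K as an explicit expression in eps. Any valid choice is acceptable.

K = (27/2)/eps

Suppose eps > 0. We seek K > 0 such that w > K implies |(8w - 11)/(2w + 4) − 4| < eps.
(8w - 11)/(2w + 4) − 4 = (2(8w - 11) − 8(2w + 4)) / (2(2w + 4)) = -54/(2(2w + 4)).
For w > 0 we have 2w + 4 > 2w, so |(8w - 11)/(2w + 4) − 4| = 54/(2(2w + 4)) < 54/(2·2w) = (27/2)/w.
Thus |(8w - 11)/(2w + 4) − 4| < eps whenever w > (27/2)/eps.
Take K = (27/2)/eps. If w > K then |(8w - 11)/(2w + 4) − 4| < (27/2)/w < eps.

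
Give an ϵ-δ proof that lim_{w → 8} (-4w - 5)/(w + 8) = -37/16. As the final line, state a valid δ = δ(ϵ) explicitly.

δ = min(8, (128/27)ϵ)

Let ϵ > 0 be given. We want δ > 0 with 0 < |w − 8| < δ ⇒ |(-4w - 5)/(w + 8) + 37/16| < ϵ.
Combining over a common denominator, (-4w - 5)/(w + 8) + 37/16 = [(-4w - 5)·16 − (-37)·(w + 8)] / [16·(w + 8)] = -27(w − 8) / (16(w + 8)).
So |(-4w - 5)/(w + 8) + 37/16| = 27|w − 8| / (16·|w + 8|).
Require δ ≤ 8, so |w + 8| ≥ |16| − |w − 8| > 16 − 8 = 8.
Hence |(-4w - 5)/(w + 8) + 37/16| < 27|w − 8|/(16·8) = (27/128)|w − 8|, which is < ϵ once |w − 8| < (128/27)ϵ.
Take δ = min(8, (128/27)ϵ). Then 0 < |w − 8| < δ forces both bounds, so |(-4w - 5)/(w + 8) + 37/16| < ϵ.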